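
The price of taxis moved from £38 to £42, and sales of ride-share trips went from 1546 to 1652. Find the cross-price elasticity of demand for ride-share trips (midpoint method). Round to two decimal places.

ΔQ_x = 1652 − 1546 = 106; ΔP_y = 42 − 38 = 4.
Midpoints: P̄_y = 40.00, Q̄_x = 1599.0.
ε_xy = (ΔQ_x/ΔP_y)(P̄_y/Q̄_x) = (106/4)(40.00/1599.0).

0.66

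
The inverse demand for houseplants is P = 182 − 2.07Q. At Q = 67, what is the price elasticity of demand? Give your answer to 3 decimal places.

At Q = 67, P = 182 − 2.07(67) = 43.31.
dP/dQ = −2.07, so dQ/dP = 1/(−2.07) = -0.483.
ε = (dQ/dP)(P/Q) = (-0.483)(43.31/67).

-0.312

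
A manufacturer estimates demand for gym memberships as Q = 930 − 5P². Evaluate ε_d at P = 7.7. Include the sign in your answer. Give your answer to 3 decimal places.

-0.936

At P = 7.7, Q = 633.550.
dQ/dP = −10P = -77.
ε = (dQ/dP)(P/Q) = (-77)(7.7/633.550).
|ε| < 1, so demand is inelastic at this price.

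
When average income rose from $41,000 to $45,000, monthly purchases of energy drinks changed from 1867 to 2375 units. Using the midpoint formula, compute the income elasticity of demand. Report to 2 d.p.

ΔQ = 508, ΔI = 4000. Midpoints: Ī = 43,000, Q̄ = 2121.0.
ε_I = (ΔQ/ΔI)(Ī/Q̄) = (508/4000)(43000/2121.0).
ε_I > 0, so the good is normal.

2.57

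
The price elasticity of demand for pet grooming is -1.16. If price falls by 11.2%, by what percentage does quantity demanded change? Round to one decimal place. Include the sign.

13.0%

%ΔQ ≈ ε × %ΔP = (-1.16)(-11.2%) = 12.99%.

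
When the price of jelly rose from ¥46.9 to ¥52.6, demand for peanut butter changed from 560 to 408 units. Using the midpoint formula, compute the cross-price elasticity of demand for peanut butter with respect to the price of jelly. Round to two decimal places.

ΔQ_x = 408 − 560 = -152; ΔP_y = 52.6 − 46.9 = 5.7.
Midpoints: P̄_y = 49.75, Q̄_x = 484.0.
ε_xy = (ΔQ_x/ΔP_y)(P̄_y/Q̄_x) = (-152/5.7)(49.75/484.0).

-2.74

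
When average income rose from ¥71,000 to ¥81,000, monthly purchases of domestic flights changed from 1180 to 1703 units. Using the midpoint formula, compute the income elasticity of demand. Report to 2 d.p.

2.76

ΔQ = 523, ΔI = 10000. Midpoints: Ī = 76,000, Q̄ = 1441.5.
ε_I = (ΔQ/ΔI)(Ī/Q̄) = (523/10000)(76000/1441.5).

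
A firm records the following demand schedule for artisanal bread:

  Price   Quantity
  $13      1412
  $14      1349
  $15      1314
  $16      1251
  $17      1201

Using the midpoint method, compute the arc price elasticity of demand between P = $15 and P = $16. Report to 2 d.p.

At P = 15, Q = 1314; at P = 16, Q = 1251.
ΔQ = -63, ΔP = 1. Midpoints: P̄ = 15.50, Q̄ = 1282.5.
ε = (ΔQ/ΔP)(P̄/Q̄) = (-63/1)(15.50/1282.5).

-0.76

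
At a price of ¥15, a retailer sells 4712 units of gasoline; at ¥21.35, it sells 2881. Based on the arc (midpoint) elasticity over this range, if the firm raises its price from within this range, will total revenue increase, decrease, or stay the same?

Arc ε = (-1831/6.35)(18.18/3796.5) ≈ -1.380.
|ε| = 1.38 > 1, so demand is elastic. A price rise therefore reduces total revenue.

decrease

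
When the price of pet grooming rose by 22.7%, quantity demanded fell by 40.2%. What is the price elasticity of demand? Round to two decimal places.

ε = %ΔQ / %ΔP = (-40.2)/(22.7) = -1.771.

-1.77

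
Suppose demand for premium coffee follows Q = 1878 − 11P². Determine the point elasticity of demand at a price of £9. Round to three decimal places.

At P = 9, Q = 987.
dQ/dP = −22P = -198.
ε = (dQ/dP)(P/Q) = (-198)(9/987).

-1.805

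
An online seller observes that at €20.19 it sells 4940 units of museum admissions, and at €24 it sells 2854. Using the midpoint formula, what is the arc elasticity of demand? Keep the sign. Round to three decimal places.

ΔQ = 2854 − 4940 = -2086; ΔP = 24 − 20.19 = 3.81.
Midpoints: P̄ = 22.09, Q̄ = 3897.0.
ε = (ΔQ/ΔP)(P̄/Q̄) = (-2086/3.81)(22.09/3897.0).

-3.104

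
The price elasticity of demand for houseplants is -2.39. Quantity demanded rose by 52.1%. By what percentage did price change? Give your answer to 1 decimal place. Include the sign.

%ΔP ≈ %ΔQ / ε = (52.1%)/(-2.39) = -21.80%.

-21.8%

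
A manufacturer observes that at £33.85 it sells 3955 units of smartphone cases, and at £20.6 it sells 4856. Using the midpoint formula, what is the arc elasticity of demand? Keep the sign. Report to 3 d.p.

ΔQ = 4856 − 3955 = 901; ΔP = 20.6 − 33.85 = -13.25.
Midpoints: P̄ = 27.23, Q̄ = 4405.5.
ε = (ΔQ/ΔP)(P̄/Q̄) = (901/-13.25)(27.23/4405.5).

-0.420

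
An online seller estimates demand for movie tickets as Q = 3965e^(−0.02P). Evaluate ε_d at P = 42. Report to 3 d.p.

At P = 42, Q = 1711.732.
dQ/dP = −0.02·3965e^(−0.02P) = −0.02Q = -34.235.
ε = (dQ/dP)(P/Q) = (-34.235)(42/1711.732).

-0.840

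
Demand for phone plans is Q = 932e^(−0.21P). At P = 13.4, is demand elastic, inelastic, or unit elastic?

Q = 55.887, dQ/dP = -11.736.
ε = (dQ/dP)(P/Q) ≈ -2.814.
|ε| = 2.81 > 1.

elastic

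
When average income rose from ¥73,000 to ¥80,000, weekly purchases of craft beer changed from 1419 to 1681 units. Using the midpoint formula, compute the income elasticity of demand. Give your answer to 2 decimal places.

ΔQ = 262, ΔI = 7000. Midpoints: Ī = 76,500, Q̄ = 1550.0.
ε_I = (ΔQ/ΔI)(Ī/Q̄) = (262/7000)(76500/1550.0).
ε_I > 0, so the good is normal.

1.85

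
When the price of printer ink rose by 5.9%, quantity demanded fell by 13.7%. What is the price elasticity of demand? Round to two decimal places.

ε = %ΔQ / %ΔP = (-13.7)/(5.9) = -2.322.

-2.32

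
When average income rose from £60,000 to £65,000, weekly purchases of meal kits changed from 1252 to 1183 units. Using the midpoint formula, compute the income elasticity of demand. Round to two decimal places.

ΔQ = -69, ΔI = 5000. Midpoints: Ī = 62,500, Q̄ = 1217.5.
ε_I = (ΔQ/ΔI)(Ī/Q̄) = (-69/5000)(62500/1217.5).

-0.71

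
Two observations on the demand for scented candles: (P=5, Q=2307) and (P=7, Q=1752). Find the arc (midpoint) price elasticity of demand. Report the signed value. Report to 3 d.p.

ΔQ = 1752 − 2307 = -555; ΔP = 7 − 5 = 2.
Midpoints: P̄ = 6.00, Q̄ = 2029.5.
ε = (ΔQ/ΔP)(P̄/Q̄) = (-555/2)(6.00/2029.5).

-0.820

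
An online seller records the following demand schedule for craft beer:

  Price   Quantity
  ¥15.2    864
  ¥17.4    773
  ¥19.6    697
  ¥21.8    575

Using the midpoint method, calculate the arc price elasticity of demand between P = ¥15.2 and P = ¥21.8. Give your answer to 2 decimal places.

At P = 15.2, Q = 864; at P = 21.8, Q = 575.
ΔQ = -289, ΔP = 6.6. Midpoints: P̄ = 18.50, Q̄ = 719.5.
ε = (ΔQ/ΔP)(P̄/Q̄) = (-289/6.6)(18.50/719.5).

-1.13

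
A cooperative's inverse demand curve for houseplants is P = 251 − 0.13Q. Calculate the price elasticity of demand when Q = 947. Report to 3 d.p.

At Q = 947, P = 251 − 0.13(947) = 127.89.
dP/dQ = −0.13, so dQ/dP = 1/(−0.13) = -7.692.
ε = (dQ/dP)(P/Q) = (-7.692)(127.89/947).

-1.039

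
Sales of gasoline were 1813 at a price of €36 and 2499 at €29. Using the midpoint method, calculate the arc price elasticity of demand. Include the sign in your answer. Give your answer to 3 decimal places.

-1.477

ΔQ = 2499 − 1813 = 686; ΔP = 29 − 36 = -7.
Midpoints: P̄ = 32.50, Q̄ = 2156.0.
ε = (ΔQ/ΔP)(P̄/Q̄) = (686/-7)(32.50/2156.0).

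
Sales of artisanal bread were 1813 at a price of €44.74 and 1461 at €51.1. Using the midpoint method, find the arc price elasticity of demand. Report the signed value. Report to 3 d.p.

ΔQ = 1461 − 1813 = -352; ΔP = 51.1 − 44.74 = 6.36.
Midpoints: P̄ = 47.92, Q̄ = 1637.0.
ε = (ΔQ/ΔP)(P̄/Q̄) = (-352/6.36)(47.92/1637.0).

-1.620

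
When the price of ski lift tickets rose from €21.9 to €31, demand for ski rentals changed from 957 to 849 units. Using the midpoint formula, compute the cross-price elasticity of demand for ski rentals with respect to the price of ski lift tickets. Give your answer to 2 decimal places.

ΔQ_x = 849 − 957 = -108; ΔP_y = 31 − 21.9 = 9.1.
Midpoints: P̄_y = 26.45, Q̄_x = 903.0.
ε_xy = (ΔQ_x/ΔP_y)(P̄_y/Q̄_x) = (-108/9.1)(26.45/903.0).

-0.35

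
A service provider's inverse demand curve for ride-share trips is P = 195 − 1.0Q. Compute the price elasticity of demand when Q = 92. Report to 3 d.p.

-1.120

At Q = 92, P = 195 − 1.0(92) = 103.00.
dP/dQ = −1.0, so dQ/dP = 1/(−1.0) = -1.000.
ε = (dQ/dP)(P/Q) = (-1.000)(103.00/92).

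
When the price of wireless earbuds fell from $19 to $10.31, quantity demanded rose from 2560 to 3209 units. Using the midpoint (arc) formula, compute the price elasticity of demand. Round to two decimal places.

ΔQ = 3209 − 2560 = 649; ΔP = 10.31 − 19 = -8.69.
Midpoints: P̄ = 14.66, Q̄ = 2884.5.
ε = (ΔQ/ΔP)(P̄/Q̄) = (649/-8.69)(14.66/2884.5).

-0.38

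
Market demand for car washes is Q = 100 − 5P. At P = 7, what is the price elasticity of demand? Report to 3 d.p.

-0.538

At P = 7, Q = 65.
dQ/dP = −5.
ε = (dQ/dP)(P/Q) = (-5)(7/65).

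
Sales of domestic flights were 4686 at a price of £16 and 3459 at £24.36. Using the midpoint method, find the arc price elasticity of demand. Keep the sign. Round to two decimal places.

-0.73

ΔQ = 3459 − 4686 = -1227; ΔP = 24.36 − 16 = 8.36.
Midpoints: P̄ = 20.18, Q̄ = 4072.5.
ε = (ΔQ/ΔP)(P̄/Q̄) = (-1227/8.36)(20.18/4072.5).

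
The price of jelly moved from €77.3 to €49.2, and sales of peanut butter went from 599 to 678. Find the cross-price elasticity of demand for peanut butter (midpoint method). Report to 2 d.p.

ΔQ_x = 678 − 599 = 79; ΔP_y = 49.2 − 77.3 = -28.1.
Midpoints: P̄_y = 63.25, Q̄_x = 638.5.
ε_xy = (ΔQ_x/ΔP_y)(P̄_y/Q̄_x) = (79/-28.1)(63.25/638.5).

-0.28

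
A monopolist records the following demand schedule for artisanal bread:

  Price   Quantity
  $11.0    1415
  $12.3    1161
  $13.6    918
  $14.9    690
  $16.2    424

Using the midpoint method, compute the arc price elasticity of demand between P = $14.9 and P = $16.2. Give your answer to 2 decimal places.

-5.71

At P = 14.9, Q = 690; at P = 16.2, Q = 424.
ΔQ = -266, ΔP = 1.3. Midpoints: P̄ = 15.55, Q̄ = 557.0.
ε = (ΔQ/ΔP)(P̄/Q̄) = (-266/1.3)(15.55/557.0).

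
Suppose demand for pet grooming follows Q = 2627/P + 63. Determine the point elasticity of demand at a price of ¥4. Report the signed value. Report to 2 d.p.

-0.91

At P = 4, Q = 719.750.
dQ/dP = −2627/P² = -164.188.
ε = (dQ/dP)(P/Q) = (-164.188)(4/719.750).
|ε| < 1, so demand is inelastic at this price.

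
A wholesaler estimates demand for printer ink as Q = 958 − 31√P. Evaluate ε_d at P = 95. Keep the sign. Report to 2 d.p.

At P = 95, Q = 655.849.
dQ/dP = −31/(2√P) = -1.590.
ε = (dQ/dP)(P/Q) = (-1.590)(95/655.849).

-0.23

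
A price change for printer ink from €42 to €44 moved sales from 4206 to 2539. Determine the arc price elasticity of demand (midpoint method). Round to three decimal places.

ΔQ = 2539 − 4206 = -1667; ΔP = 44 − 42 = 2.
Midpoints: P̄ = 43.00, Q̄ = 3372.5.
ε = (ΔQ/ΔP)(P̄/Q̄) = (-1667/2)(43.00/3372.5).

-10.627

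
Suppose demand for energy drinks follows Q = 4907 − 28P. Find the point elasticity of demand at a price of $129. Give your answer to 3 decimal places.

At P = 129, Q = 1295.
dQ/dP = −28.
ε = (dQ/dP)(P/Q) = (-28)(129/1295).
|ε| > 1, so demand is elastic at this price.

-2.789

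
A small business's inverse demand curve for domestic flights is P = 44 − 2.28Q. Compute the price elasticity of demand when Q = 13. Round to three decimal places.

-0.484

At Q = 13, P = 44 − 2.28(13) = 14.36.
dP/dQ = −2.28, so dQ/dP = 1/(−2.28) = -0.439.
ε = (dQ/dP)(P/Q) = (-0.439)(14.36/13).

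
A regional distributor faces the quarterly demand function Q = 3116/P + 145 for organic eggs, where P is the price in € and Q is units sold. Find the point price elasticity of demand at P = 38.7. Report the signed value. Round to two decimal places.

At P = 38.7, Q = 225.517.
dQ/dP = −3116/P² = -2.081.
ε = (dQ/dP)(P/Q) = (-2.081)(38.7/225.517).
|ε| < 1, so demand is inelastic at this price.

-0.36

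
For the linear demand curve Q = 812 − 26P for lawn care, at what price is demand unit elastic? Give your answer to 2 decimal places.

For linear demand Q = a − bP, ε = −bP/(a − bP). |ε| = 1 when bP = a − bP, i.e. P = a/(2b).
P = 812/(2·26) = 812/52 = 15.6154.

15.62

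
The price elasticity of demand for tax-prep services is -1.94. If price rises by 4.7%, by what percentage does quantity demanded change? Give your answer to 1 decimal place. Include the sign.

%ΔQ ≈ ε × %ΔP = (-1.94)(4.7%) = -9.12%.

-9.1%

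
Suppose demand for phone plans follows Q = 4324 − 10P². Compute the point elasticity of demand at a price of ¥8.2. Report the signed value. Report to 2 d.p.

At P = 8.2, Q = 3651.600.
dQ/dP = −20P = -164.
ε = (dQ/dP)(P/Q) = (-164)(8.2/3651.600).
|ε| < 1, so demand is inelastic at this price.

-0.37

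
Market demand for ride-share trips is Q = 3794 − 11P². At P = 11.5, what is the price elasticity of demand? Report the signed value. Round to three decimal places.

At P = 11.5, Q = 2339.250.
dQ/dP = −22P = -253.
ε = (dQ/dP)(P/Q) = (-253)(11.5/2339.250).
|ε| > 1, so demand is elastic at this price.

-1.244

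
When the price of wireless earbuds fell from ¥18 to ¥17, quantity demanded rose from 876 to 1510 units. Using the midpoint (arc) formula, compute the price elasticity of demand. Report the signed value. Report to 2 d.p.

ΔQ = 1510 − 876 = 634; ΔP = 17 − 18 = -1.
Midpoints: P̄ = 17.50, Q̄ = 1193.0.
ε = (ΔQ/ΔP)(P̄/Q̄) = (634/-1)(17.50/1193.0).

-9.30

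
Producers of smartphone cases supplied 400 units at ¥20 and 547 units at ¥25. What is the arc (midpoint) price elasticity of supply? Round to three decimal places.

1.397

ΔQ = 547 − 400 = 147; ΔP = 25 − 20 = 5.
Midpoints: P̄ = 22.50, Q̄ = 473.5.
ε_s = (ΔQ/ΔP)(P̄/Q̄) = (147/5)(22.50/473.5).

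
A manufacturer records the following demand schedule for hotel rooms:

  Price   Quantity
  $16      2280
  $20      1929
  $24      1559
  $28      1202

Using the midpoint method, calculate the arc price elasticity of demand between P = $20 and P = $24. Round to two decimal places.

-1.17

At P = 20, Q = 1929; at P = 24, Q = 1559.
ΔQ = -370, ΔP = 4. Midpoints: P̄ = 22.00, Q̄ = 1744.0.
ε = (ΔQ/ΔP)(P̄/Q̄) = (-370/4)(22.00/1744.0).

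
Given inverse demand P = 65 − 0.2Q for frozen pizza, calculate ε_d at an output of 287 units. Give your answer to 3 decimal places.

At Q = 287, P = 65 − 0.2(287) = 7.60.
dP/dQ = −0.2, so dQ/dP = 1/(−0.2) = -5.000.
ε = (dQ/dP)(P/Q) = (-5.000)(7.60/287).

-0.132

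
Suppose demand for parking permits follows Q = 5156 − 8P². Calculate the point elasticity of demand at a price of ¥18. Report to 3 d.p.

-2.022

At P = 18, Q = 2564.
dQ/dP = −16P = -288.
ε = (dQ/dP)(P/Q) = (-288)(18/2564).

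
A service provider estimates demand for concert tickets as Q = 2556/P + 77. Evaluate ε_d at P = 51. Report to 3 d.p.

At P = 51, Q = 127.118.
dQ/dP = −2556/P² = -0.983.
ε = (dQ/dP)(P/Q) = (-0.983)(51/127.118).

-0.394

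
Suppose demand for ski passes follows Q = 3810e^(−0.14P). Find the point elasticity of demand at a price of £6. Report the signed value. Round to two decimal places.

-0.84

At P = 6, Q = 1644.817.
dQ/dP = −0.14·3810e^(−0.14P) = −0.14Q = -230.274.
ε = (dQ/dP)(P/Q) = (-230.274)(6/1644.817).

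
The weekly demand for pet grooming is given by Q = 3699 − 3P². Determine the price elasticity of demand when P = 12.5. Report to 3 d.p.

At P = 12.5, Q = 3230.250.
dQ/dP = −6P = -75.
ε = (dQ/dP)(P/Q) = (-75)(12.5/3230.250).
|ε| < 1, so demand is inelastic at this price.

-0.290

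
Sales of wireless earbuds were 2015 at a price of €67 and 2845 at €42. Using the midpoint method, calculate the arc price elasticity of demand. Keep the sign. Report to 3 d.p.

-0.745

ΔQ = 2845 − 2015 = 830; ΔP = 42 − 67 = -25.
Midpoints: P̄ = 54.50, Q̄ = 2430.0.
ε = (ΔQ/ΔP)(P̄/Q̄) = (830/-25)(54.50/2430.0).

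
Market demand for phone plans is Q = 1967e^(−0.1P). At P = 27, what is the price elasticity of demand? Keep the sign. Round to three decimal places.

-2.700

At P = 27, Q = 132.193.
dQ/dP = −0.1·1967e^(−0.1P) = −0.1Q = -13.219.
ε = (dQ/dP)(P/Q) = (-13.219)(27/132.193).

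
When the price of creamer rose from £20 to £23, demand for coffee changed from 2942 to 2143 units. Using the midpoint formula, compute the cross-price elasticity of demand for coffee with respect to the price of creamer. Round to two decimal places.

-2.25

ΔQ_x = 2143 − 2942 = -799; ΔP_y = 23 − 20 = 3.
Midpoints: P̄_y = 21.50, Q̄_x = 2542.5.
ε_xy = (ΔQ_x/ΔP_y)(P̄_y/Q̄_x) = (-799/3)(21.50/2542.5).
ε_xy < 0, so the goods are complements.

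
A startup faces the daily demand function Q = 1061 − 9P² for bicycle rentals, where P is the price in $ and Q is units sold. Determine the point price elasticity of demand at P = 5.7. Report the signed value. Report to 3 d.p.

-0.761

At P = 5.7, Q = 768.590.
dQ/dP = −18P = -102.600.
ε = (dQ/dP)(P/Q) = (-102.600)(5.7/768.590).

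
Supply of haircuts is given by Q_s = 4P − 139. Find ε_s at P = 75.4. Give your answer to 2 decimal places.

At P = 75.4, Q_s = 162.60.
dQ_s/dP = 4.
ε_s = (dQ_s/dP)(P/Q_s) = (4)(75.4/162.60).

1.85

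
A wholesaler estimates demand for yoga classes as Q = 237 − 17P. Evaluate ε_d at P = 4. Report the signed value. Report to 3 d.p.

At P = 4, Q = 169.
dQ/dP = −17.
ε = (dQ/dP)(P/Q) = (-17)(4/169).
|ε| < 1, so demand is inelastic at this price.

-0.402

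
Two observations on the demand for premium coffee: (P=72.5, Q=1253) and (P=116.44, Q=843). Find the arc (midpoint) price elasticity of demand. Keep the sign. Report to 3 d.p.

ΔQ = 843 − 1253 = -410; ΔP = 116.44 − 72.5 = 43.94.
Midpoints: P̄ = 94.47, Q̄ = 1048.0.
ε = (ΔQ/ΔP)(P̄/Q̄) = (-410/43.94)(94.47/1048.0).

-0.841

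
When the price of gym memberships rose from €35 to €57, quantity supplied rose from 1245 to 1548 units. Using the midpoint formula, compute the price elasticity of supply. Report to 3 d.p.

0.454

ΔQ = 1548 − 1245 = 303; ΔP = 57 − 35 = 22.
Midpoints: P̄ = 46.00, Q̄ = 1396.5.
ε_s = (ΔQ/ΔP)(P̄/Q̄) = (303/22)(46.00/1396.5).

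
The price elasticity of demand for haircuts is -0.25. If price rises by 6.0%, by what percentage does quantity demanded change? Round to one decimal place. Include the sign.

-1.5%

%ΔQ ≈ ε × %ΔP = (-0.25)(6.0%) = -1.50%.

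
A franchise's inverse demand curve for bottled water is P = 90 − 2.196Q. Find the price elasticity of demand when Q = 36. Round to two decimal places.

-0.14

At Q = 36, P = 90 − 2.196(36) = 10.94.
dP/dQ = −2.196, so dQ/dP = 1/(−2.196) = -0.455.
ε = (dQ/dP)(P/Q) = (-0.455)(10.94/36).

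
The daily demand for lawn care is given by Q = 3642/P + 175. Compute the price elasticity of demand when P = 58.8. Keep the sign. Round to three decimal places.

-0.261

At P = 58.8, Q = 236.939.
dQ/dP = −3642/P² = -1.053.
ε = (dQ/dP)(P/Q) = (-1.053)(58.8/236.939).
|ε| < 1, so demand is inelastic at this price.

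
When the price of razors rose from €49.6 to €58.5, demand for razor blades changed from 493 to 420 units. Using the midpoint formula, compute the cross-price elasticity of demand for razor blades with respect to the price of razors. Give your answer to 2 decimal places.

ΔQ_x = 420 − 493 = -73; ΔP_y = 58.5 − 49.6 = 8.9.
Midpoints: P̄_y = 54.05, Q̄_x = 456.5.
ε_xy = (ΔQ_x/ΔP_y)(P̄_y/Q̄_x) = (-73/8.9)(54.05/456.5).

-0.97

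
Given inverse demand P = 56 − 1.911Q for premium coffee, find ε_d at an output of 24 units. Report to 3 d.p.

-0.221

At Q = 24, P = 56 − 1.911(24) = 10.14.
dP/dQ = −1.911, so dQ/dP = 1/(−1.911) = -0.523.
ε = (dQ/dP)(P/Q) = (-0.523)(10.14/24).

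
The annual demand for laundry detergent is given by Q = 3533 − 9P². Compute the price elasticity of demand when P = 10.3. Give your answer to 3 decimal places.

At P = 10.3, Q = 2578.190.
dQ/dP = −18P = -185.400.
ε = (dQ/dP)(P/Q) = (-185.400)(10.3/2578.190).
|ε| < 1, so demand is inelastic at this price.

-0.741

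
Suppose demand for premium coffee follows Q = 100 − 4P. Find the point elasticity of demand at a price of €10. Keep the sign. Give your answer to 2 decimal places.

-0.67

At P = 10, Q = 60.
dQ/dP = −4.
ε = (dQ/dP)(P/Q) = (-4)(10/60).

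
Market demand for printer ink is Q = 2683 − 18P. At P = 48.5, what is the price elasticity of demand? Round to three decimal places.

At P = 48.5, Q = 1810.
dQ/dP = −18.
ε = (dQ/dP)(P/Q) = (-18)(48.5/1810).
|ε| < 1, so demand is inelastic at this price.

-0.482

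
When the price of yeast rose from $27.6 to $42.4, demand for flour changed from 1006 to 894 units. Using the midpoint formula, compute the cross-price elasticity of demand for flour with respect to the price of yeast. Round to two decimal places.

ΔQ_x = 894 − 1006 = -112; ΔP_y = 42.4 − 27.6 = 14.8.
Midpoints: P̄_y = 35.00, Q̄_x = 950.0.
ε_xy = (ΔQ_x/ΔP_y)(P̄_y/Q̄_x) = (-112/14.8)(35.00/950.0).
ε_xy < 0, so the goods are complements.

-0.28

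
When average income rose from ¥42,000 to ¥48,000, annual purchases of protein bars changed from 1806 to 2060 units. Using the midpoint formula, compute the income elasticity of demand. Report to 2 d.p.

0.99

ΔQ = 254, ΔI = 6000. Midpoints: Ī = 45,000, Q̄ = 1933.0.
ε_I = (ΔQ/ΔI)(Ī/Q̄) = (254/6000)(45000/1933.0).
ε_I > 0, so the good is normal.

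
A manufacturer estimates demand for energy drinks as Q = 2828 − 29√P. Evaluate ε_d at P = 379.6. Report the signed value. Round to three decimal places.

-0.125

At P = 379.6, Q = 2262.984.
dQ/dP = −29/(2√P) = -0.744.
ε = (dQ/dP)(P/Q) = (-0.744)(379.6/2262.984).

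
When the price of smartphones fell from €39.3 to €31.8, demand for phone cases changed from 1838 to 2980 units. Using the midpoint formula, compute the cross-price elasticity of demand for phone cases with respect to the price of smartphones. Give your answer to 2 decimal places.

-2.25

ΔQ_x = 2980 − 1838 = 1142; ΔP_y = 31.8 − 39.3 = -7.5.
Midpoints: P̄_y = 35.55, Q̄_x = 2409.0.
ε_xy = (ΔQ_x/ΔP_y)(P̄_y/Q̄_x) = (1142/-7.5)(35.55/2409.0).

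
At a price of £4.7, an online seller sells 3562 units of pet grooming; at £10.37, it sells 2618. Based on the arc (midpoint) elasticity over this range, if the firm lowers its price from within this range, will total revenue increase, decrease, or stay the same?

decrease

Arc ε = (-944/5.67)(7.54/3090.0) ≈ -0.406.
|ε| = 0.41 < 1, so demand is inelastic. A price cut therefore reduces total revenue.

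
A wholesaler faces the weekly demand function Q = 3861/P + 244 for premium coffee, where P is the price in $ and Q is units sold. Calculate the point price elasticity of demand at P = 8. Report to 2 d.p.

-0.66

At P = 8, Q = 726.625.
dQ/dP = −3861/P² = -60.328.
ε = (dQ/dP)(P/Q) = (-60.328)(8/726.625).
|ε| < 1, so demand is inelastic at this price.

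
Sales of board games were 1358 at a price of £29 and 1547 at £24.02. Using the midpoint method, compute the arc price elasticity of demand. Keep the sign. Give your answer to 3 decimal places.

ΔQ = 1547 − 1358 = 189; ΔP = 24.02 − 29 = -4.98.
Midpoints: P̄ = 26.51, Q̄ = 1452.5.
ε = (ΔQ/ΔP)(P̄/Q̄) = (189/-4.98)(26.51/1452.5).

-0.693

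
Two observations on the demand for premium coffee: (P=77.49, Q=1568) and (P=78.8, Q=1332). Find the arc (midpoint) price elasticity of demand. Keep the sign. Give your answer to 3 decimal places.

ΔQ = 1332 − 1568 = -236; ΔP = 78.8 − 77.49 = 1.31.
Midpoints: P̄ = 78.14, Q̄ = 1450.0.
ε = (ΔQ/ΔP)(P̄/Q̄) = (-236/1.31)(78.14/1450.0).

-9.709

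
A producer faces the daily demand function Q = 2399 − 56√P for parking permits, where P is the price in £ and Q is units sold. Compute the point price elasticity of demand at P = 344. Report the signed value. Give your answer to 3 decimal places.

At P = 344, Q = 1360.355.
dQ/dP = −56/(2√P) = -1.510.
ε = (dQ/dP)(P/Q) = (-1.510)(344/1360.355).

-0.382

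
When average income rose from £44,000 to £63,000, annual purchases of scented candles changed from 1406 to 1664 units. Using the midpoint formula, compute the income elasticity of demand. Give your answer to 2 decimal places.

0.47

ΔQ = 258, ΔI = 19000. Midpoints: Ī = 53,500, Q̄ = 1535.0.
ε_I = (ΔQ/ΔI)(Ī/Q̄) = (258/19000)(53500/1535.0).
ε_I > 0, so the good is normal.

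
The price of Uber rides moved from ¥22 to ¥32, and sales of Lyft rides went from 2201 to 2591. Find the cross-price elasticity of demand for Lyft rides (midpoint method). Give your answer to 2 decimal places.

0.44

ΔQ_x = 2591 − 2201 = 390; ΔP_y = 32 − 22 = 10.
Midpoints: P̄_y = 27.00, Q̄_x = 2396.0.
ε_xy = (ΔQ_x/ΔP_y)(P̄_y/Q̄_x) = (390/10)(27.00/2396.0).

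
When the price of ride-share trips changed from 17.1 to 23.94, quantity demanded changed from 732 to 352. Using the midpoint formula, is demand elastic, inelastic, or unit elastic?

Arc ε ≈ -2.103.
|ε| = 2.10 > 1.

elastic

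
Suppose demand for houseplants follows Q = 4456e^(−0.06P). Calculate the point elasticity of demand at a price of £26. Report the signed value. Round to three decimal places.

-1.560

At P = 26, Q = 936.366.
dQ/dP = −0.06·4456e^(−0.06P) = −0.06Q = -56.182.
ε = (dQ/dP)(P/Q) = (-56.182)(26/936.366).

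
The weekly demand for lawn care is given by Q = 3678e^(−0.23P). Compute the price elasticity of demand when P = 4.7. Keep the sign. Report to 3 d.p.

-1.081

At P = 4.7, Q = 1247.784.
dQ/dP = −0.23·3678e^(−0.23P) = −0.23Q = -286.990.
ε = (dQ/dP)(P/Q) = (-286.990)(4.7/1247.784).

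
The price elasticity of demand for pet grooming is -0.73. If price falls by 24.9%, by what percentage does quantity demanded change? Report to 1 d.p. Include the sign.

18.2%

%ΔQ ≈ ε × %ΔP = (-0.73)(-24.9%) = 18.18%.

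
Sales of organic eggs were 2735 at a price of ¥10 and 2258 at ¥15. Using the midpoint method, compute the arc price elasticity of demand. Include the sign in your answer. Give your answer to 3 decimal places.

-0.478

ΔQ = 2258 − 2735 = -477; ΔP = 15 − 10 = 5.
Midpoints: P̄ = 12.50, Q̄ = 2496.5.
ε = (ΔQ/ΔP)(P̄/Q̄) = (-477/5)(12.50/2496.5).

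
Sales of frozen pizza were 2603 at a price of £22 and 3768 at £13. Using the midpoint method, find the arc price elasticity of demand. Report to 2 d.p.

ΔQ = 3768 − 2603 = 1165; ΔP = 13 − 22 = -9.
Midpoints: P̄ = 17.50, Q̄ = 3185.5.
ε = (ΔQ/ΔP)(P̄/Q̄) = (1165/-9)(17.50/3185.5).

-0.71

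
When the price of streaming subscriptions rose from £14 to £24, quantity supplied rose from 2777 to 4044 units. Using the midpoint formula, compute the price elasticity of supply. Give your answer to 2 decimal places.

0.71

ΔQ = 4044 − 2777 = 1267; ΔP = 24 − 14 = 10.
Midpoints: P̄ = 19.00, Q̄ = 3410.5.
ε_s = (ΔQ/ΔP)(P̄/Q̄) = (1267/10)(19.00/3410.5).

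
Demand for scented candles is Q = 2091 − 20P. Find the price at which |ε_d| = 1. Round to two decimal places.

52.28

For linear demand Q = a − bP, ε = −bP/(a − bP). |ε| = 1 when bP = a − bP, i.e. P = a/(2b).
P = 2091/(2·20) = 2091/40 = 52.2750.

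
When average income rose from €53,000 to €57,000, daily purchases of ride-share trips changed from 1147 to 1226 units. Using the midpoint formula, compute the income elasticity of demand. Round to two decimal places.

ΔQ = 79, ΔI = 4000. Midpoints: Ī = 55,000, Q̄ = 1186.5.
ε_I = (ΔQ/ΔI)(Ī/Q̄) = (79/4000)(55000/1186.5).
ε_I > 0, so the good is normal.

0.92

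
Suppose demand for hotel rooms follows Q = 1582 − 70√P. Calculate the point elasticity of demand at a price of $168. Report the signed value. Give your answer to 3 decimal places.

At P = 168, Q = 674.696.
dQ/dP = −70/(2√P) = -2.700.
ε = (dQ/dP)(P/Q) = (-2.700)(168/674.696).
|ε| < 1, so demand is inelastic at this price.

-0.672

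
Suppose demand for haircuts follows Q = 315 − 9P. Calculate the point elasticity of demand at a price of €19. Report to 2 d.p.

At P = 19, Q = 144.
dQ/dP = −9.
ε = (dQ/dP)(P/Q) = (-9)(19/144).
|ε| > 1, so demand is elastic at this price.

-1.19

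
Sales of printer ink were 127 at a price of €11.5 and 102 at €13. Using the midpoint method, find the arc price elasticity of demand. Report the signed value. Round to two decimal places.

-1.78

ΔQ = 102 − 127 = -25; ΔP = 13 − 11.5 = 1.5.
Midpoints: P̄ = 12.25, Q̄ = 114.5.
ε = (ΔQ/ΔP)(P̄/Q̄) = (-25/1.5)(12.25/114.5).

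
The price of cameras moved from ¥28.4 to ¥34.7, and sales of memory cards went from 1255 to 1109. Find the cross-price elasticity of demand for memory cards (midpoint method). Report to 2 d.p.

ΔQ_x = 1109 − 1255 = -146; ΔP_y = 34.7 − 28.4 = 6.3.
Midpoints: P̄_y = 31.55, Q̄_x = 1182.0.
ε_xy = (ΔQ_x/ΔP_y)(P̄_y/Q̄_x) = (-146/6.3)(31.55/1182.0).
ε_xy < 0, so the goods are complements.

-0.62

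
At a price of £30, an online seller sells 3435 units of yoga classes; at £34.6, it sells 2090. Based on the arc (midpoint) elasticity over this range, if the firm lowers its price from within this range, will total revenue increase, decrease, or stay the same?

increase

Arc ε = (-1345/4.6)(32.30/2762.5) ≈ -3.419.
|ε| = 3.42 > 1, so demand is elastic. A price cut therefore raises total revenue.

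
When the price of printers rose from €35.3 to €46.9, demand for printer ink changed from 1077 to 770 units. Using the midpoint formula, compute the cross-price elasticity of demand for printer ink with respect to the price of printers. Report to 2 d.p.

ΔQ_x = 770 − 1077 = -307; ΔP_y = 46.9 − 35.3 = 11.6.
Midpoints: P̄_y = 41.10, Q̄_x = 923.5.
ε_xy = (ΔQ_x/ΔP_y)(P̄_y/Q̄_x) = (-307/11.6)(41.10/923.5).

-1.18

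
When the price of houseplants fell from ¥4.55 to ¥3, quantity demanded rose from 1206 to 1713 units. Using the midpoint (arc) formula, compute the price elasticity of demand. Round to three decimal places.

-0.846

ΔQ = 1713 − 1206 = 507; ΔP = 3 − 4.55 = -1.55.
Midpoints: P̄ = 3.77, Q̄ = 1459.5.
ε = (ΔQ/ΔP)(P̄/Q̄) = (507/-1.55)(3.77/1459.5).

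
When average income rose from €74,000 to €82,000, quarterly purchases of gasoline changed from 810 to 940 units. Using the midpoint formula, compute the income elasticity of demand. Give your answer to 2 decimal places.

ΔQ = 130, ΔI = 8000. Midpoints: Ī = 78,000, Q̄ = 875.0.
ε_I = (ΔQ/ΔI)(Ī/Q̄) = (130/8000)(78000/875.0).

1.45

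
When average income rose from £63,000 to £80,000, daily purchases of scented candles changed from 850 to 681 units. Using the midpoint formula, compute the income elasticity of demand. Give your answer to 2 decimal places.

-0.93

ΔQ = -169, ΔI = 17000. Midpoints: Ī = 71,500, Q̄ = 765.5.
ε_I = (ΔQ/ΔI)(Ī/Q̄) = (-169/17000)(71500/765.5).
ε_I < 0, so the good is inferior.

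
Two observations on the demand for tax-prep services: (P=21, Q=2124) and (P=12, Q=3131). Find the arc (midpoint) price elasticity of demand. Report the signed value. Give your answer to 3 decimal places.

-0.703

ΔQ = 3131 − 2124 = 1007; ΔP = 12 − 21 = -9.
Midpoints: P̄ = 16.50, Q̄ = 2627.5.
ε = (ΔQ/ΔP)(P̄/Q̄) = (1007/-9)(16.50/2627.5).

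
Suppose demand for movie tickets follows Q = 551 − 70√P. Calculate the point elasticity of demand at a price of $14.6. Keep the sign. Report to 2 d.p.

At P = 14.6, Q = 283.530.
dQ/dP = −70/(2√P) = -9.160.
ε = (dQ/dP)(P/Q) = (-9.160)(14.6/283.530).

-0.47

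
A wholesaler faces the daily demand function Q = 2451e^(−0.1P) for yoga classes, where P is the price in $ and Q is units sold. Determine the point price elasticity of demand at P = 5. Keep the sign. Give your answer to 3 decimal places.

-0.500

At P = 5, Q = 1486.607.
dQ/dP = −0.1·2451e^(−0.1P) = −0.1Q = -148.661.
ε = (dQ/dP)(P/Q) = (-148.661)(5/1486.607).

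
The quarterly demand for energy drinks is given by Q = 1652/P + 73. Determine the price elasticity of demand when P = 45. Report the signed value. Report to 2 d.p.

-0.33

At P = 45, Q = 109.711.
dQ/dP = −1652/P² = -0.816.
ε = (dQ/dP)(P/Q) = (-0.816)(45/109.711).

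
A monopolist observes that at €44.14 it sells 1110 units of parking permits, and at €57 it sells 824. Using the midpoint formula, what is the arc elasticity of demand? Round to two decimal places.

ΔQ = 824 − 1110 = -286; ΔP = 57 − 44.14 = 12.86.
Midpoints: P̄ = 50.57, Q̄ = 967.0.
ε = (ΔQ/ΔP)(P̄/Q̄) = (-286/12.86)(50.57/967.0).

-1.16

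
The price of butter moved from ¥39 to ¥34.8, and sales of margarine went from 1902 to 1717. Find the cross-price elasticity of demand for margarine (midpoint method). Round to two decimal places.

0.90

ΔQ_x = 1717 − 1902 = -185; ΔP_y = 34.8 − 39 = -4.2.
Midpoints: P̄_y = 36.90, Q̄_x = 1809.5.
ε_xy = (ΔQ_x/ΔP_y)(P̄_y/Q̄_x) = (-185/-4.2)(36.90/1809.5).
ε_xy > 0, so the goods are substitutes.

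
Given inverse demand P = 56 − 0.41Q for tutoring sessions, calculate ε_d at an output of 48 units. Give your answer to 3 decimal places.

At Q = 48, P = 56 − 0.41(48) = 36.32.
dP/dQ = −0.41, so dQ/dP = 1/(−0.41) = -2.439.
ε = (dQ/dP)(P/Q) = (-2.439)(36.32/48).

-1.846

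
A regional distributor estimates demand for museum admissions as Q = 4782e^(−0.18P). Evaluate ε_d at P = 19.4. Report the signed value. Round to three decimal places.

-3.492

At P = 19.4, Q = 145.564.
dQ/dP = −0.18·4782e^(−0.18P) = −0.18Q = -26.201.
ε = (dQ/dP)(P/Q) = (-26.201)(19.4/145.564).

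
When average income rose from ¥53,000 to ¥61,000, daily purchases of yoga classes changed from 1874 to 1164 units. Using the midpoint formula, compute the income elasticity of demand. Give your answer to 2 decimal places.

-3.33

ΔQ = -710, ΔI = 8000. Midpoints: Ī = 57,000, Q̄ = 1519.0.
ε_I = (ΔQ/ΔI)(Ī/Q̄) = (-710/8000)(57000/1519.0).
ε_I < 0, so the good is inferior.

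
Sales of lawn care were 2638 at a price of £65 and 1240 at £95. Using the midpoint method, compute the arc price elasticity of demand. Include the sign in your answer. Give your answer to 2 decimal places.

ΔQ = 1240 − 2638 = -1398; ΔP = 95 − 65 = 30.
Midpoints: P̄ = 80.00, Q̄ = 1939.0.
ε = (ΔQ/ΔP)(P̄/Q̄) = (-1398/30)(80.00/1939.0).

-1.92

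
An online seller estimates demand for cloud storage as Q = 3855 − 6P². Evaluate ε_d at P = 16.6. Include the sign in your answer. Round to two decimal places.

At P = 16.6, Q = 2201.640.
dQ/dP = −12P = -199.200.
ε = (dQ/dP)(P/Q) = (-199.200)(16.6/2201.640).
|ε| > 1, so demand is elastic at this price.

-1.50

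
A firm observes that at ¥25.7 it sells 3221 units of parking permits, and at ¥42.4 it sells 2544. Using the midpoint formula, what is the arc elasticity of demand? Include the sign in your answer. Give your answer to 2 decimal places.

ΔQ = 2544 − 3221 = -677; ΔP = 42.4 − 25.7 = 16.7.
Midpoints: P̄ = 34.05, Q̄ = 2882.5.
ε = (ΔQ/ΔP)(P̄/Q̄) = (-677/16.7)(34.05/2882.5).

-0.48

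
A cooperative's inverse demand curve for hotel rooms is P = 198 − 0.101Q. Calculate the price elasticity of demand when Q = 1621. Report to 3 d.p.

-0.209

At Q = 1621, P = 198 − 0.101(1621) = 34.28.
dP/dQ = −0.101, so dQ/dP = 1/(−0.101) = -9.901.
ε = (dQ/dP)(P/Q) = (-9.901)(34.28/1621).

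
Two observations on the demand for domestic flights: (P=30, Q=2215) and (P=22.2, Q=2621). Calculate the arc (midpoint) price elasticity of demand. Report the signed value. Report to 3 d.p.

-0.562

ΔQ = 2621 − 2215 = 406; ΔP = 22.2 − 30 = -7.8.
Midpoints: P̄ = 26.10, Q̄ = 2418.0.
ε = (ΔQ/ΔP)(P̄/Q̄) = (406/-7.8)(26.10/2418.0).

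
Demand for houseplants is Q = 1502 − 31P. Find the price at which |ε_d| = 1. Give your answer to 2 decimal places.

For linear demand Q = a − bP, ε = −bP/(a − bP). |ε| = 1 when bP = a − bP, i.e. P = a/(2b).
P = 1502/(2·31) = 1502/62 = 24.2258.

24.23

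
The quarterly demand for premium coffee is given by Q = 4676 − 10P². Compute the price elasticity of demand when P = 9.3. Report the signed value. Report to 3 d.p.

At P = 9.3, Q = 3811.100.
dQ/dP = −20P = -186.
ε = (dQ/dP)(P/Q) = (-186)(9.3/3811.100).
|ε| < 1, so demand is inelastic at this price.

-0.454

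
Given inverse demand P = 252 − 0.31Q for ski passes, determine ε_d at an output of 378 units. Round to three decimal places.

-1.151

At Q = 378, P = 252 − 0.31(378) = 134.82.
dP/dQ = −0.31, so dQ/dP = 1/(−0.31) = -3.226.
ε = (dQ/dP)(P/Q) = (-3.226)(134.82/378).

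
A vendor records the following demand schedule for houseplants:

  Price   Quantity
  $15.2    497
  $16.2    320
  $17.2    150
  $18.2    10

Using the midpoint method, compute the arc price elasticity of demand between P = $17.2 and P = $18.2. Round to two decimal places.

-30.98

At P = 17.2, Q = 150; at P = 18.2, Q = 10.
ΔQ = -140, ΔP = 1.0. Midpoints: P̄ = 17.70, Q̄ = 80.0.
ε = (ΔQ/ΔP)(P̄/Q̄) = (-140/1.0)(17.70/80.0).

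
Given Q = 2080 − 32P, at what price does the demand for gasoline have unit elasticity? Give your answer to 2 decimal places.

For linear demand Q = a − bP, ε = −bP/(a − bP). |ε| = 1 when bP = a − bP, i.e. P = a/(2b).
P = 2080/(2·32) = 2080/64 = 32.5000.

32.50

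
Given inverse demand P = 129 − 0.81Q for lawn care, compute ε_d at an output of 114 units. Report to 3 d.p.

At Q = 114, P = 129 − 0.81(114) = 36.66.
dP/dQ = −0.81, so dQ/dP = 1/(−0.81) = -1.235.
ε = (dQ/dP)(P/Q) = (-1.235)(36.66/114).

-0.397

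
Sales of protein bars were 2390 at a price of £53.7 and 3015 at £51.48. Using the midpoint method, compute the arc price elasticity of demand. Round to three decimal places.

ΔQ = 3015 − 2390 = 625; ΔP = 51.48 − 53.7 = -2.22.
Midpoints: P̄ = 52.59, Q̄ = 2702.5.
ε = (ΔQ/ΔP)(P̄/Q̄) = (625/-2.22)(52.59/2702.5).

-5.479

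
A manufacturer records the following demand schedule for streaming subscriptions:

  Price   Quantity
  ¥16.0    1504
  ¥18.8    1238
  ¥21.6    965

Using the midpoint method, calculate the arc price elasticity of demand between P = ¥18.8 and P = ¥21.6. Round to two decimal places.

At P = 18.8, Q = 1238; at P = 21.6, Q = 965.
ΔQ = -273, ΔP = 2.8. Midpoints: P̄ = 20.20, Q̄ = 1101.5.
ε = (ΔQ/ΔP)(P̄/Q̄) = (-273/2.8)(20.20/1101.5).

-1.79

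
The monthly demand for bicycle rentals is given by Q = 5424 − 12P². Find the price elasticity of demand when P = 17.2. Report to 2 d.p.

-3.79

At P = 17.2, Q = 1873.920.
dQ/dP = −24P = -412.800.
ε = (dQ/dP)(P/Q) = (-412.800)(17.2/1873.920).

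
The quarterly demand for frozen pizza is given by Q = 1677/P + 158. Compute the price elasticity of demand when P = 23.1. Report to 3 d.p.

-0.315

At P = 23.1, Q = 230.597.
dQ/dP = −1677/P² = -3.143.
ε = (dQ/dP)(P/Q) = (-3.143)(23.1/230.597).
|ε| < 1, so demand is inelastic at this price.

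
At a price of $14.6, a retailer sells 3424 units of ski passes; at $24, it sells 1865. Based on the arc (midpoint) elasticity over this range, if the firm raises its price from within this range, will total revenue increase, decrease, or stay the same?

decrease

Arc ε = (-1559/9.4)(19.30/2644.5) ≈ -1.210.
|ε| = 1.21 > 1, so demand is elastic. A price rise therefore reduces total revenue.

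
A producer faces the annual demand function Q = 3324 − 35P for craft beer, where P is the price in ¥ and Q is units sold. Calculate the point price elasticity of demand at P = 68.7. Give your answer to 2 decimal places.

-2.62

At P = 68.7, Q = 919.500.
dQ/dP = −35.
ε = (dQ/dP)(P/Q) = (-35)(68.7/919.500).
|ε| > 1, so demand is elastic at this price.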